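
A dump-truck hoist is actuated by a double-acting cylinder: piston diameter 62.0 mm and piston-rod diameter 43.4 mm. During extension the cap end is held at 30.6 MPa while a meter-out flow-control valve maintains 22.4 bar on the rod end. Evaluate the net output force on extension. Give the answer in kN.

Cap-side area A_cap = π/4 × (62.0 mm)² = 3019 mm^2
Rod-side annular area A_ann = π/4 × (62.0² − 43.4²) = 1540 mm^2
Net thrust = P_cap·A_cap − P_rod·A_ann = 92.38 kN − 3.449 kN

F ≈ 88.9 kN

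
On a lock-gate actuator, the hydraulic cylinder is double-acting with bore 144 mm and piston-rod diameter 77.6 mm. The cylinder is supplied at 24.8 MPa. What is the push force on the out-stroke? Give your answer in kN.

F ≈ 404 kN

Cap-side area A_cap = π/4 × (144 mm)² = 16290 mm^2
F = P × A_cap = 24.8 MPa × A_cap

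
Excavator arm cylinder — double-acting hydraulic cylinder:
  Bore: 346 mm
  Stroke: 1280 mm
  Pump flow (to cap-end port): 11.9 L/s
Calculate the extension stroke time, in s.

Cap-side area A_cap = π/4 × (346 mm)² = 94020 mm^2
Swept volume V = A × L; t = V / Q = A·L / Q

t ≈ 10.1 s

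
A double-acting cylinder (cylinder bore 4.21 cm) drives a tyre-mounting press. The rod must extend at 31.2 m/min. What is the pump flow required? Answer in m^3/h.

Cap-side area A_cap = π/4 × (4.21 cm)² = 13.92 cm^2
Q = A × v

Q ≈ 2.61 m^3/h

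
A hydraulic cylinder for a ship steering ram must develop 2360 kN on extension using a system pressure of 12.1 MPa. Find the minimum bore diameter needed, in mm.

D ≈ 498 mm

Extension force acts on the full piston face: F = P × (π/4)D².
D = √(4F / (πP)) = √(4 × 2360 kN / (π × 12.1 MPa))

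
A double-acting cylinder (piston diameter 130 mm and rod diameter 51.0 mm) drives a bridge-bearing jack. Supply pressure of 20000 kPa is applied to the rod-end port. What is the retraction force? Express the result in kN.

F ≈ 225 kN

Rod-side annular area A_ann = π/4 × (130² − 51.0²) = 11230 mm^2
On retraction the pressure acts on the annular area (bore minus rod).
F = P × A_ann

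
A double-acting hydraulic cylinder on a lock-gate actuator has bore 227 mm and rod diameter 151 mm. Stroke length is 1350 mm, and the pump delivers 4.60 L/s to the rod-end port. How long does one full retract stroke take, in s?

Rod-side annular area A_ann = π/4 × (227² − 151²) = 22560 mm^2
Swept volume V = A × L; t = V / Q = A·L / Q

t ≈ 6.62 s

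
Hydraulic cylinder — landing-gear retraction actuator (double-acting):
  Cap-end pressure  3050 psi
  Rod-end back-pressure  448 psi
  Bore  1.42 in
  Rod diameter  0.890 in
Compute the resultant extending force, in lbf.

F ≈ 4400 lbf

Cap-side area A_cap = π/4 × (1.42 in)² = 1.584 in^2
Rod-side annular area A_ann = π/4 × (1.42² − 0.890²) = 0.9616 in^2
Net thrust = P_cap·A_cap − P_rod·A_ann = 4830 lbf − 430.8 lbf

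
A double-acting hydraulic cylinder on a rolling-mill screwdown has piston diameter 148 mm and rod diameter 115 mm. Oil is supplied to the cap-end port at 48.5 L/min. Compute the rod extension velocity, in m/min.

Cap-side area A_cap = π/4 × (148 mm)² = 17200 mm^2
v = Q / A

v ≈ 2.82 m/min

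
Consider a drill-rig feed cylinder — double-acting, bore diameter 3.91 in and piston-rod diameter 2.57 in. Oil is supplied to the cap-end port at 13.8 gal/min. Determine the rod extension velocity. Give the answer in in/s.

Cap-side area A_cap = π/4 × (3.91 in)² = 12.01 in^2
v = Q / A

v ≈ 4.42 in/s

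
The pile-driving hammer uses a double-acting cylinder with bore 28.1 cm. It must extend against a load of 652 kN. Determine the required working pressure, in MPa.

Cap-side area A_cap = π/4 × (28.1 cm)² = 620.2 cm^2
P = F / A = 652 kN / A

P ≈ 10.5 MPa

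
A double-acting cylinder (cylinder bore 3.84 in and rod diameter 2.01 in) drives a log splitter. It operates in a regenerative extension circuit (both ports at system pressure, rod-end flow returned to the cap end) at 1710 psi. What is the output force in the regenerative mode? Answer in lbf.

F ≈ 5430 lbf

With equal pressure on both faces, forces on the annular region cancel; the net push is pressure × rod cross-section.
Rod cross-section A_rod = π/4 × (2.01 in)² = 3.173 in^2
F = P × A_rod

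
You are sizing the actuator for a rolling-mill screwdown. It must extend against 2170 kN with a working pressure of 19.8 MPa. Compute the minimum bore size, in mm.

Extension force acts on the full piston face: F = P × (π/4)D².
D = √(4F / (πP)) = √(4 × 2170 kN / (π × 19.8 MPa))

D ≈ 374 mm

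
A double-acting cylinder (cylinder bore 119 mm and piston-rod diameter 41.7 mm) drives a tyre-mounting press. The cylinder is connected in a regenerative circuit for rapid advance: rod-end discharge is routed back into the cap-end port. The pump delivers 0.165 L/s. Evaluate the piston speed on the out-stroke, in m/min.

In regeneration the rod-end outflow joins the pump flow into the cap end, so the net volume the pump must supply per unit advance equals the rod cross-section area.
Rod cross-section A_rod = π/4 × (41.7 mm)² = 1366 mm^2
v = Q_pump / A_rod

v ≈ 7.25 m/min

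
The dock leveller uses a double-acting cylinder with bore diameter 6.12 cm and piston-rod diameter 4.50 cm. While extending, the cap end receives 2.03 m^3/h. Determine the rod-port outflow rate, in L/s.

Q_out ≈ 0.259 L/s

Cap-side area A_cap = π/4 × (6.12 cm)² = 29.42 cm^2
Rod-side annular area A_ann = π/4 × (6.12² − 4.50²) = 13.51 cm^2
Piston speed v = Q_in/A_cap; rod-end outflow Q_out = v × A_ann = Q_in × A_ann/A_cap.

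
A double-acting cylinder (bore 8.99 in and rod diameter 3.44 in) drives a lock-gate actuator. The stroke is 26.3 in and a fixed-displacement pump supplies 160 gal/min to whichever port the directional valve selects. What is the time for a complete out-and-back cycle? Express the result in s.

t ≈ 5.02 s

Cap-side area A_cap = π/4 × (8.99 in)² = 63.48 in^2
Rod-side annular area A_ann = π/4 × (8.99² − 3.44²) = 54.18 in^2
t_ext = A_cap·L/Q = 2.710 s
t_ret = A_ann·L/Q = 2.313 s
t_cycle = t_ext + t_ret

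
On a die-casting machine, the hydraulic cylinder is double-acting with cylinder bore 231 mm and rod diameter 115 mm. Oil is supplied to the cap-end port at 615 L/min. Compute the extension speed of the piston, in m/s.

v ≈ 0.245 m/s

Cap-side area A_cap = π/4 × (231 mm)² = 41910 mm^2
v = Q / A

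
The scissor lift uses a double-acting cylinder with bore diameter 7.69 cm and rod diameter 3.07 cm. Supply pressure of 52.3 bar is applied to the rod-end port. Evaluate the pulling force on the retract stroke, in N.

F ≈ 20400 N

Rod-side annular area A_ann = π/4 × (7.69² − 3.07²) = 39.04 cm^2
On retraction the pressure acts on the annular area (bore minus rod).
F = P × A_ann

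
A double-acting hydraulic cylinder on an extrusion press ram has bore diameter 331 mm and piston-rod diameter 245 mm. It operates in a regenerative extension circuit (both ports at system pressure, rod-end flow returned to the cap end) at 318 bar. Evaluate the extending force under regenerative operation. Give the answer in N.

F ≈ 1.50e6 N

With equal pressure on both faces, forces on the annular region cancel; the net push is pressure × rod cross-section.
Rod cross-section A_rod = π/4 × (245 mm)² = 47140 mm^2
F = P × A_rod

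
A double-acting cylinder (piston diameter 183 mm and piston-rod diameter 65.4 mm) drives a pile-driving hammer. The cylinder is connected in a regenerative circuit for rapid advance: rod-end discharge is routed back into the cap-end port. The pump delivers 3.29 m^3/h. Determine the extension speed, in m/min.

v ≈ 16.3 m/min

In regeneration the rod-end outflow joins the pump flow into the cap end, so the net volume the pump must supply per unit advance equals the rod cross-section area.
Rod cross-section A_rod = π/4 × (65.4 mm)² = 3359 mm^2
v = Q_pump / A_rod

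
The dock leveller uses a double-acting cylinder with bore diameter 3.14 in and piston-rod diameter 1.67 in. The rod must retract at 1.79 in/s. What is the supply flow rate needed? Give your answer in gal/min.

Rod-side annular area A_ann = π/4 × (3.14² − 1.67²) = 5.553 in^2
Q = A × v

Q ≈ 2.58 gal/min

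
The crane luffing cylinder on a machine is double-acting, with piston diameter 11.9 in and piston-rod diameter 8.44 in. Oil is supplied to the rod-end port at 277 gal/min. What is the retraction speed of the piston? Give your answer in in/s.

Rod-side annular area A_ann = π/4 × (11.9² − 8.44²) = 55.27 in^2
Flow into the rod-end port fills the annular volume.
v = Q / A

v ≈ 19.3 in/s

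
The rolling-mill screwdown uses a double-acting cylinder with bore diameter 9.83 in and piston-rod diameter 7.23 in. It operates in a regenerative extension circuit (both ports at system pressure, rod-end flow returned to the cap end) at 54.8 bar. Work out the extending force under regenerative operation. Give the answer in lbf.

F ≈ 32600 lbf

With equal pressure on both faces, forces on the annular region cancel; the net push is pressure × rod cross-section.
Rod cross-section A_rod = π/4 × (7.23 in)² = 41.06 in^2
F = P × A_rod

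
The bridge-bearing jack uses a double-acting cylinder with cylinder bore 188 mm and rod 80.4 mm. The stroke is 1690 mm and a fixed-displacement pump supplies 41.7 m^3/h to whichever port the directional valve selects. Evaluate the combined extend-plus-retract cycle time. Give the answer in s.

Cap-side area A_cap = π/4 × (188 mm)² = 27760 mm^2
Rod-side annular area A_ann = π/4 × (188² − 80.4²) = 22680 mm^2
t_ext = A_cap·L/Q = 4.050 s
t_ret = A_ann·L/Q = 3.309 s
t_cycle = t_ext + t_ret

t ≈ 7.36 s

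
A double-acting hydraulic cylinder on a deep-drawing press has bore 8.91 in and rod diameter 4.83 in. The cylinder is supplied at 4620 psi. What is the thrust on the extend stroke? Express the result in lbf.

Cap-side area A_cap = π/4 × (8.91 in)² = 62.35 in^2
F = P × A_cap = 4620 psi × A_cap

F ≈ 2.88e5 lbf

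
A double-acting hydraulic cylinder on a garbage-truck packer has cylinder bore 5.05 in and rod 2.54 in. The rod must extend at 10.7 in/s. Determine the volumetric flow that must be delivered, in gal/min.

Q ≈ 55.7 gal/min

Cap-side area A_cap = π/4 × (5.05 in)² = 20.03 in^2
Q = A × v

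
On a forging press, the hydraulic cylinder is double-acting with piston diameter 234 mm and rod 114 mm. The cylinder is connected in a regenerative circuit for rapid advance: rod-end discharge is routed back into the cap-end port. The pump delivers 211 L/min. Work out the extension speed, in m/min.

v ≈ 20.7 m/min

In regeneration the rod-end outflow joins the pump flow into the cap end, so the net volume the pump must supply per unit advance equals the rod cross-section area.
Rod cross-section A_rod = π/4 × (114 mm)² = 10210 mm^2
v = Q_pump / A_rod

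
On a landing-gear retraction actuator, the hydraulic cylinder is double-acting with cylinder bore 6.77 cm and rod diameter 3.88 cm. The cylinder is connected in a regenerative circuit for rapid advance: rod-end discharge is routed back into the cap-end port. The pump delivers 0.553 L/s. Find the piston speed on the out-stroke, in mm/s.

In regeneration the rod-end outflow joins the pump flow into the cap end, so the net volume the pump must supply per unit advance equals the rod cross-section area.
Rod cross-section A_rod = π/4 × (3.88 cm)² = 11.82 cm^2
v = Q_pump / A_rod

v ≈ 468 mm/s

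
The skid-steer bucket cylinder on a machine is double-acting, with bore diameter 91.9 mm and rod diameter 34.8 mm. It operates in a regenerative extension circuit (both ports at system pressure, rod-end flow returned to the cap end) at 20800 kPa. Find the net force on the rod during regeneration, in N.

With equal pressure on both faces, forces on the annular region cancel; the net push is pressure × rod cross-section.
Rod cross-section A_rod = π/4 × (34.8 mm)² = 951.1 mm^2
F = P × A_rod

F ≈ 19800 N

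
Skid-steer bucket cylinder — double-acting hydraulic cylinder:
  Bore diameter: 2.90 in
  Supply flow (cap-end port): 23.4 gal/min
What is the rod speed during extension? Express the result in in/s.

Cap-side area A_cap = π/4 × (2.90 in)² = 6.605 in^2
v = Q / A

v ≈ 13.6 in/s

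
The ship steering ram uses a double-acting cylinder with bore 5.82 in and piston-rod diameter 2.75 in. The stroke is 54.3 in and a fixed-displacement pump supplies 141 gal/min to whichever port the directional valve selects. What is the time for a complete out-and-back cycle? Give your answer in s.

Cap-side area A_cap = π/4 × (5.82 in)² = 26.60 in^2
Rod-side annular area A_ann = π/4 × (5.82² − 2.75²) = 20.66 in^2
t_ext = A_cap·L/Q = 2.661 s
t_ret = A_ann·L/Q = 2.067 s
t_cycle = t_ext + t_ret

t ≈ 4.73 s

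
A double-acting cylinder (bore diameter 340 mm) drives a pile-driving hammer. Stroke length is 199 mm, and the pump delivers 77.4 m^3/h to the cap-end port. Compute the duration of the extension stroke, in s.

t ≈ 0.840 s

Cap-side area A_cap = π/4 × (340 mm)² = 90790 mm^2
Swept volume V = A × L; t = V / Q = A·L / Q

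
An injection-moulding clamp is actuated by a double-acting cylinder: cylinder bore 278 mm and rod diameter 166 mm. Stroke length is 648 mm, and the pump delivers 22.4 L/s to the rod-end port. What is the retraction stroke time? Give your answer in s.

Rod-side annular area A_ann = π/4 × (278² − 166²) = 39060 mm^2
Swept volume V = A × L; t = V / Q = A·L / Q

t ≈ 1.13 s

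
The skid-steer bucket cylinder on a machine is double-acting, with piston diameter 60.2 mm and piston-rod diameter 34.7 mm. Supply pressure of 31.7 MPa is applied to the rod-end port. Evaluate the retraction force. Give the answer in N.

Rod-side annular area A_ann = π/4 × (60.2² − 34.7²) = 1901 mm^2
On retraction the pressure acts on the annular area (bore minus rod).
F = P × A_ann

F ≈ 60200 N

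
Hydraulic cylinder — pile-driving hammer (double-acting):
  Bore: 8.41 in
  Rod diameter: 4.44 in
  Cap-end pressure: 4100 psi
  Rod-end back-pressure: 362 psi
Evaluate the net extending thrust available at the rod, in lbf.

Cap-side area A_cap = π/4 × (8.41 in)² = 55.55 in^2
Rod-side annular area A_ann = π/4 × (8.41² − 4.44²) = 40.07 in^2
Net thrust = P_cap·A_cap − P_rod·A_ann = 2.278e5 lbf − 14500 lbf

F ≈ 2.13e5 lbf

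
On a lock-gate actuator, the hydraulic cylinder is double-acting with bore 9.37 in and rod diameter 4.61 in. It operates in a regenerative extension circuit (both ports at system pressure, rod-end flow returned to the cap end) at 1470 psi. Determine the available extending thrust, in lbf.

With equal pressure on both faces, forces on the annular region cancel; the net push is pressure × rod cross-section.
Rod cross-section A_rod = π/4 × (4.61 in)² = 16.69 in^2
F = P × A_rod

F ≈ 24500 lbf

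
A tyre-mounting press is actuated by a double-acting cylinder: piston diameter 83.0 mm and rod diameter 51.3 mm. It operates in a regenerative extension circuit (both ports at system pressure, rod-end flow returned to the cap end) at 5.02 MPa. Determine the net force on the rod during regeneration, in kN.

With equal pressure on both faces, forces on the annular region cancel; the net push is pressure × rod cross-section.
Rod cross-section A_rod = π/4 × (51.3 mm)² = 2067 mm^2
F = P × A_rod

F ≈ 10.4 kN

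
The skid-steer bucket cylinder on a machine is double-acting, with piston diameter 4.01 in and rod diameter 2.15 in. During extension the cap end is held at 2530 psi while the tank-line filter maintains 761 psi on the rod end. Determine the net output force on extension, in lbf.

Cap-side area A_cap = π/4 × (4.01 in)² = 12.63 in^2
Rod-side annular area A_ann = π/4 × (4.01² − 2.15²) = 8.999 in^2
Net thrust = P_cap·A_cap − P_rod·A_ann = 31950 lbf − 6848 lbf

F ≈ 25100 lbf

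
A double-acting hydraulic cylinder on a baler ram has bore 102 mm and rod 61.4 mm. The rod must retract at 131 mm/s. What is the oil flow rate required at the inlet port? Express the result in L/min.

Q ≈ 41.0 L/min

Rod-side annular area A_ann = π/4 × (102² − 61.4²) = 5210 mm^2
Q = A × v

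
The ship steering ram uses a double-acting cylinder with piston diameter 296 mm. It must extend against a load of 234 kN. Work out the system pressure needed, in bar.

Cap-side area A_cap = π/4 × (296 mm)² = 68810 mm^2
P = F / A = 234 kN / A

P ≈ 34.0 bar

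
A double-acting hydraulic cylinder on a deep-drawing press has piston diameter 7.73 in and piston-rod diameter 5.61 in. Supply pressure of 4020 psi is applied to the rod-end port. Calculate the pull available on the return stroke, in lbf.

F ≈ 89300 lbf

Rod-side annular area A_ann = π/4 × (7.73² − 5.61²) = 22.21 in^2
On retraction the pressure acts on the annular area (bore minus rod).
F = P × A_ann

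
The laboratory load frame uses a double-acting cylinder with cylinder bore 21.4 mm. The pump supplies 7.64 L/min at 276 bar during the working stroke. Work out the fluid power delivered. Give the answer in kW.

Hydraulic power = P × Q

W ≈ 3.51 kW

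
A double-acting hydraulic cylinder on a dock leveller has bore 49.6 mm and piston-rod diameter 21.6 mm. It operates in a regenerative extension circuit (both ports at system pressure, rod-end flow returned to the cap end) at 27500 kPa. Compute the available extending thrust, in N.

F ≈ 10100 N

With equal pressure on both faces, forces on the annular region cancel; the net push is pressure × rod cross-section.
Rod cross-section A_rod = π/4 × (21.6 mm)² = 366.4 mm^2
F = P × A_rod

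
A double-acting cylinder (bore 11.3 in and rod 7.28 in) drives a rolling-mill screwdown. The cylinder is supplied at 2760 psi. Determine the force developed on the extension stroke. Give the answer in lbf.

Cap-side area A_cap = π/4 × (11.3 in)² = 100.3 in^2
F = P × A_cap = 2760 psi × A_cap

F ≈ 2.77e5 lbf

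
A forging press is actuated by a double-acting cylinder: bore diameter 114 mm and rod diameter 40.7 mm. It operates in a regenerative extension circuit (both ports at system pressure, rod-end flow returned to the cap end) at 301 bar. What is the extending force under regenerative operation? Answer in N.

F ≈ 39200 N

With equal pressure on both faces, forces on the annular region cancel; the net push is pressure × rod cross-section.
Rod cross-section A_rod = π/4 × (40.7 mm)² = 1301 mm^2
F = P × A_rod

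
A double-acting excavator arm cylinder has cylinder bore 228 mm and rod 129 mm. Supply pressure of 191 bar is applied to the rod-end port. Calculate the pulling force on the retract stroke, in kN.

F ≈ 530 kN

Rod-side annular area A_ann = π/4 × (228² − 129²) = 27760 mm^2
On retraction the pressure acts on the annular area (bore minus rod).
F = P × A_ann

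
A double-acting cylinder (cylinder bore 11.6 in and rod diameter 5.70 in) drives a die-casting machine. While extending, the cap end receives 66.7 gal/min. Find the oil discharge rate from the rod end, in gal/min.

Cap-side area A_cap = π/4 × (11.6 in)² = 105.7 in^2
Rod-side annular area A_ann = π/4 × (11.6² − 5.70²) = 80.17 in^2
Piston speed v = Q_in/A_cap; rod-end outflow Q_out = v × A_ann = Q_in × A_ann/A_cap.

Q_out ≈ 50.6 gal/min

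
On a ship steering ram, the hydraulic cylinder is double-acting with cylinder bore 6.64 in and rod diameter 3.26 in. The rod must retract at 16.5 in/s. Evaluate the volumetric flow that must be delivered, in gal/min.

Q ≈ 113 gal/min

Rod-side annular area A_ann = π/4 × (6.64² − 3.26²) = 26.28 in^2
Q = A × v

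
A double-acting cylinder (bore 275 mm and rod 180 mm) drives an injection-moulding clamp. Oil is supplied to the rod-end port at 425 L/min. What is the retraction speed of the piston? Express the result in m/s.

Rod-side annular area A_ann = π/4 × (275² − 180²) = 33950 mm^2
Flow into the rod-end port fills the annular volume.
v = Q / A

v ≈ 0.209 m/s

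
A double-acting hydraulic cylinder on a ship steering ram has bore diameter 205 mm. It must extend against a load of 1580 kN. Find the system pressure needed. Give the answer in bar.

P ≈ 479 bar

Cap-side area A_cap = π/4 × (205 mm)² = 33010 mm^2
P = F / A = 1580 kN / A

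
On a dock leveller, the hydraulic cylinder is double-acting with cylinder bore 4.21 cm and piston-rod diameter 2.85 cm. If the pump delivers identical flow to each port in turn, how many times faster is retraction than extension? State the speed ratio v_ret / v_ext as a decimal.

Cap-side area A_cap = π/4 × (4.21 cm)² = 13.92 cm^2
Rod-side annular area A_ann = π/4 × (4.21² − 2.85²) = 7.541 cm^2
For equal Q, v ∝ 1/A, so v_ret/v_ext = A_cap/A_ann.

v_ret/v_ext ≈ 1.85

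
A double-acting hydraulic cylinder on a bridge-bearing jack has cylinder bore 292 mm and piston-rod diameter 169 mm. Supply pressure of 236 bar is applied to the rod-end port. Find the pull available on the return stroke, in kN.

F ≈ 1050 kN

Rod-side annular area A_ann = π/4 × (292² − 169²) = 44530 mm^2
On retraction the pressure acts on the annular area (bore minus rod).
F = P × A_ann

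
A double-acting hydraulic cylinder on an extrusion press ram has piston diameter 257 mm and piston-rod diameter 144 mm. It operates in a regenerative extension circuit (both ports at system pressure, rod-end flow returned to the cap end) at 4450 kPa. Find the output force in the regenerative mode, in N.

F ≈ 72500 N

With equal pressure on both faces, forces on the annular region cancel; the net push is pressure × rod cross-section.
Rod cross-section A_rod = π/4 × (144 mm)² = 16290 mm^2
F = P × A_rod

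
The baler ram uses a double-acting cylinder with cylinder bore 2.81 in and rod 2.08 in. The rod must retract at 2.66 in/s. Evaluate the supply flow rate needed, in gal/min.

Q ≈ 1.94 gal/min

Rod-side annular area A_ann = π/4 × (2.81² − 2.08²) = 2.804 in^2
Q = A × v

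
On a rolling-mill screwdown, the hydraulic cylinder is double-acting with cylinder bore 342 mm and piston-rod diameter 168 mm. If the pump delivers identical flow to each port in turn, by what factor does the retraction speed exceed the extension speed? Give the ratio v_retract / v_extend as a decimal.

Cap-side area A_cap = π/4 × (342 mm)² = 91860 mm^2
Rod-side annular area A_ann = π/4 × (342² − 168²) = 69700 mm^2
For equal Q, v ∝ 1/A, so v_ret/v_ext = A_cap/A_ann.

v_ret/v_ext ≈ 1.32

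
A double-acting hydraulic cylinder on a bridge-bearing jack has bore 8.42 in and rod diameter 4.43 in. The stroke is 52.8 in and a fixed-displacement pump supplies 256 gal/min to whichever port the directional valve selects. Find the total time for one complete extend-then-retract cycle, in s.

Cap-side area A_cap = π/4 × (8.42 in)² = 55.68 in^2
Rod-side annular area A_ann = π/4 × (8.42² − 4.43²) = 40.27 in^2
t_ext = A_cap·L/Q = 2.983 s
t_ret = A_ann·L/Q = 2.157 s
t_cycle = t_ext + t_ret

t ≈ 5.14 s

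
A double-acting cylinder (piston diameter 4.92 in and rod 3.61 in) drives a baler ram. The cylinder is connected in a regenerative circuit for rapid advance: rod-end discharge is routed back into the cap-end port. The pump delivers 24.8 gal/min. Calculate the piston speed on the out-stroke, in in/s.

In regeneration the rod-end outflow joins the pump flow into the cap end, so the net volume the pump must supply per unit advance equals the rod cross-section area.
Rod cross-section A_rod = π/4 × (3.61 in)² = 10.24 in^2
v = Q_pump / A_rod

v ≈ 9.33 in/s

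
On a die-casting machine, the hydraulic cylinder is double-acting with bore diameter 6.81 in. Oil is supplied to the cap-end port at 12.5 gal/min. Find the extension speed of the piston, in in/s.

v ≈ 1.32 in/s

Cap-side area A_cap = π/4 × (6.81 in)² = 36.42 in^2
v = Q / A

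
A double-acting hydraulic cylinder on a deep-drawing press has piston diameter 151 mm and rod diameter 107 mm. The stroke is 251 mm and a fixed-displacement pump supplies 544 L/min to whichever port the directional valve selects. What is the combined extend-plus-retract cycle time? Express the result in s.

t ≈ 0.743 s

Cap-side area A_cap = π/4 × (151 mm)² = 17910 mm^2
Rod-side annular area A_ann = π/4 × (151² − 107²) = 8916 mm^2
t_ext = A_cap·L/Q = 0.4958 s
t_ret = A_ann·L/Q = 0.2468 s
t_cycle = t_ext + t_ret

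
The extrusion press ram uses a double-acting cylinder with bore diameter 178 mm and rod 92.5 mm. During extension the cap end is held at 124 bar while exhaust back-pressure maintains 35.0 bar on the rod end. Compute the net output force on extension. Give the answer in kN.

F ≈ 245 kN

Cap-side area A_cap = π/4 × (178 mm)² = 24880 mm^2
Rod-side annular area A_ann = π/4 × (178² − 92.5²) = 18160 mm^2
Net thrust = P_cap·A_cap − P_rod·A_ann = 308.6 kN − 63.58 kN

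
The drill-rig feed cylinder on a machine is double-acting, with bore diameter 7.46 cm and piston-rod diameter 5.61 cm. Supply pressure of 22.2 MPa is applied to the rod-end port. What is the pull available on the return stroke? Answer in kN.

Rod-side annular area A_ann = π/4 × (7.46² − 5.61²) = 18.99 cm^2
On retraction the pressure acts on the annular area (bore minus rod).
F = P × A_ann

F ≈ 42.2 kN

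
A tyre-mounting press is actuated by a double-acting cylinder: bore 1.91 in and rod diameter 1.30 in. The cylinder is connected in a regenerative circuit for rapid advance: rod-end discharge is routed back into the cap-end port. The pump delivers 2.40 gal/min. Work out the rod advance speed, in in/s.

v ≈ 6.96 in/s

In regeneration the rod-end outflow joins the pump flow into the cap end, so the net volume the pump must supply per unit advance equals the rod cross-section area.
Rod cross-section A_rod = π/4 × (1.30 in)² = 1.327 in^2
v = Q_pump / A_rod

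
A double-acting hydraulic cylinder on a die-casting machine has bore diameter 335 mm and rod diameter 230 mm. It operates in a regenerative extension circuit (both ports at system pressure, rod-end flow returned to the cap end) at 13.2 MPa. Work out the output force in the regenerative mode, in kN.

With equal pressure on both faces, forces on the annular region cancel; the net push is pressure × rod cross-section.
Rod cross-section A_rod = π/4 × (230 mm)² = 41550 mm^2
F = P × A_rod

F ≈ 548 kN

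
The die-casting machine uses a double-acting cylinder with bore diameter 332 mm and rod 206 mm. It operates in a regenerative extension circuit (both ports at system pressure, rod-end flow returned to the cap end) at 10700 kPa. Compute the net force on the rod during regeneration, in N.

With equal pressure on both faces, forces on the annular region cancel; the net push is pressure × rod cross-section.
Rod cross-section A_rod = π/4 × (206 mm)² = 33330 mm^2
F = P × A_rod

F ≈ 3.57e5 N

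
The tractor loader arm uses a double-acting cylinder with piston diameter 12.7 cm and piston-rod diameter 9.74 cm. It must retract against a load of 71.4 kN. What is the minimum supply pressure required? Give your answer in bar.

P ≈ 137 bar

Rod-side annular area A_ann = π/4 × (12.7² − 9.74²) = 52.17 cm^2
Retraction: pressure acts on the annular area.
P = F / A = 71.4 kN / A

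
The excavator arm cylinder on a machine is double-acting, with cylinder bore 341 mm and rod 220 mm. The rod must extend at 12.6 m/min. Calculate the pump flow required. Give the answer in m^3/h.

Q ≈ 69.0 m^3/h

Cap-side area A_cap = π/4 × (341 mm)² = 91330 mm^2
Q = A × v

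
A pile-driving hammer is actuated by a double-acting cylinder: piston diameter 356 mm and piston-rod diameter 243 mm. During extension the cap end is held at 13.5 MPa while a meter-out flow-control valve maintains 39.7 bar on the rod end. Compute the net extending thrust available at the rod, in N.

Cap-side area A_cap = π/4 × (356 mm)² = 99540 mm^2
Rod-side annular area A_ann = π/4 × (356² − 243²) = 53160 mm^2
Net thrust = P_cap·A_cap − P_rod·A_ann = 1.344e6 N − 2.111e5 N

F ≈ 1.13e6 N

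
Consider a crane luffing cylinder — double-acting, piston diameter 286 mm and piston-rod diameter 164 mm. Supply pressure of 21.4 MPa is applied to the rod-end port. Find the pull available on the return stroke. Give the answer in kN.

Rod-side annular area A_ann = π/4 × (286² − 164²) = 43120 mm^2
On retraction the pressure acts on the annular area (bore minus rod).
F = P × A_ann

F ≈ 923 kN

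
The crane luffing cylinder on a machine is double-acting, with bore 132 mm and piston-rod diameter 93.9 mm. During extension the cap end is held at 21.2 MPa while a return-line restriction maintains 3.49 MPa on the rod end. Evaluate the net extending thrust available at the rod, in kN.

F ≈ 267 kN

Cap-side area A_cap = π/4 × (132 mm)² = 13680 mm^2
Rod-side annular area A_ann = π/4 × (132² − 93.9²) = 6760 mm^2
Net thrust = P_cap·A_cap − P_rod·A_ann = 290.1 kN − 23.59 kN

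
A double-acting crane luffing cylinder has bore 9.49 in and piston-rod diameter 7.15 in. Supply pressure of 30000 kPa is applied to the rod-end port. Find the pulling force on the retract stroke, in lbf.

F ≈ 1.33e5 lbf

Rod-side annular area A_ann = π/4 × (9.49² − 7.15²) = 30.58 in^2
On retraction the pressure acts on the annular area (bore minus rod).
F = P × A_ann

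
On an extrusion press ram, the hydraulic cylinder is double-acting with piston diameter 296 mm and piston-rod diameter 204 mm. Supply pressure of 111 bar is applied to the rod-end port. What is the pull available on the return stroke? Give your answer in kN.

F ≈ 401 kN

Rod-side annular area A_ann = π/4 × (296² − 204²) = 36130 mm^2
On retraction the pressure acts on the annular area (bore minus rod).
F = P × A_ann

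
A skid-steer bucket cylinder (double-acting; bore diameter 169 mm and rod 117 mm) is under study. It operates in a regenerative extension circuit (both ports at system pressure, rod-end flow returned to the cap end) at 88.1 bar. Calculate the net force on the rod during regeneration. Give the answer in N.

With equal pressure on both faces, forces on the annular region cancel; the net push is pressure × rod cross-section.
Rod cross-section A_rod = π/4 × (117 mm)² = 10750 mm^2
F = P × A_rod

F ≈ 94700 N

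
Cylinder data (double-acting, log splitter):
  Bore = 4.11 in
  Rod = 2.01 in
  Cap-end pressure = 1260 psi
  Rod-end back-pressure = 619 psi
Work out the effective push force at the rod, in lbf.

F ≈ 10500 lbf

Cap-side area A_cap = π/4 × (4.11 in)² = 13.27 in^2
Rod-side annular area A_ann = π/4 × (4.11² − 2.01²) = 10.09 in^2
Net thrust = P_cap·A_cap − P_rod·A_ann = 16720 lbf − 6248 lbf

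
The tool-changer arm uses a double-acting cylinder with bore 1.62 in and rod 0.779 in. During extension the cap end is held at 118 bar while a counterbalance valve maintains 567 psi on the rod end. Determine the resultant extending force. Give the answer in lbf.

F ≈ 2630 lbf

Cap-side area A_cap = π/4 × (1.62 in)² = 2.061 in^2
Rod-side annular area A_ann = π/4 × (1.62² − 0.779²) = 1.585 in^2
Net thrust = P_cap·A_cap − P_rod·A_ann = 3528 lbf − 898.5 lbf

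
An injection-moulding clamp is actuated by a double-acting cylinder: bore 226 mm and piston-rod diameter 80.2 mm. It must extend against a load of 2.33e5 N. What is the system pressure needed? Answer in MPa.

P ≈ 5.81 MPa

Cap-side area A_cap = π/4 × (226 mm)² = 40110 mm^2
P = F / A = 2.33e5 N / A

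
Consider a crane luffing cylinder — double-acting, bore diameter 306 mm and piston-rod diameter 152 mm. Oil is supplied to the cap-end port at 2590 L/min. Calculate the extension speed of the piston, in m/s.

v ≈ 0.587 m/s

Cap-side area A_cap = π/4 × (306 mm)² = 73540 mm^2
v = Q / A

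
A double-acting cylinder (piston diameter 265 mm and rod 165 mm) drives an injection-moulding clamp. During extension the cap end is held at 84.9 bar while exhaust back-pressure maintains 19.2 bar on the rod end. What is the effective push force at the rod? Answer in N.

F ≈ 4.03e5 N

Cap-side area A_cap = π/4 × (265 mm)² = 55150 mm^2
Rod-side annular area A_ann = π/4 × (265² − 165²) = 33770 mm^2
Net thrust = P_cap·A_cap − P_rod·A_ann = 4.683e5 N − 64840 N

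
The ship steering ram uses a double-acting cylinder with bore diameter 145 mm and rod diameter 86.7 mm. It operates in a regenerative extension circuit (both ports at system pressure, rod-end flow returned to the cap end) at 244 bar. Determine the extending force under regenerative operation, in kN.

F ≈ 144 kN

With equal pressure on both faces, forces on the annular region cancel; the net push is pressure × rod cross-section.
Rod cross-section A_rod = π/4 × (86.7 mm)² = 5904 mm^2
F = P × A_rod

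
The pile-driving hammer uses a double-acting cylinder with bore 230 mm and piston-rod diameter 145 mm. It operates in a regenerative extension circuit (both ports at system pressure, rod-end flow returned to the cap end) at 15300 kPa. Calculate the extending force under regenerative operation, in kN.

F ≈ 253 kN

With equal pressure on both faces, forces on the annular region cancel; the net push is pressure × rod cross-section.
Rod cross-section A_rod = π/4 × (145 mm)² = 16510 mm^2
F = P × A_rod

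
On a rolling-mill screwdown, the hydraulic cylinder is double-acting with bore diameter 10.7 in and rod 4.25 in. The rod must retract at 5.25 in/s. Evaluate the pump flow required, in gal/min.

Rod-side annular area A_ann = π/4 × (10.7² − 4.25²) = 75.73 in^2
Q = A × v

Q ≈ 103 gal/min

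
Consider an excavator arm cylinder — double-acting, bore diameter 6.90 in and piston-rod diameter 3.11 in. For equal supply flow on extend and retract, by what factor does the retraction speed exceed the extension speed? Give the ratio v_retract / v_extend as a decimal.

v_ret/v_ext ≈ 1.25

Cap-side area A_cap = π/4 × (6.90 in)² = 37.39 in^2
Rod-side annular area A_ann = π/4 × (6.90² − 3.11²) = 29.80 in^2
For equal Q, v ∝ 1/A, so v_ret/v_ext = A_cap/A_ann.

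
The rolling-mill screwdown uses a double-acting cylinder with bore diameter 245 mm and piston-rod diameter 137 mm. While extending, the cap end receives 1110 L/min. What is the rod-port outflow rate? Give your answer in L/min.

Q_out ≈ 763 L/min

Cap-side area A_cap = π/4 × (245 mm)² = 47140 mm^2
Rod-side annular area A_ann = π/4 × (245² − 137²) = 32400 mm^2
Piston speed v = Q_in/A_cap; rod-end outflow Q_out = v × A_ann = Q_in × A_ann/A_cap.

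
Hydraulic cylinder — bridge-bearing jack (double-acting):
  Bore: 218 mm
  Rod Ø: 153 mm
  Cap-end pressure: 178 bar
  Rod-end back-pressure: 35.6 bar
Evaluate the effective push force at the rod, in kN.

F ≈ 597 kN

Cap-side area A_cap = π/4 × (218 mm)² = 37330 mm^2
Rod-side annular area A_ann = π/4 × (218² − 153²) = 18940 mm^2
Net thrust = P_cap·A_cap − P_rod·A_ann = 664.4 kN − 67.43 kN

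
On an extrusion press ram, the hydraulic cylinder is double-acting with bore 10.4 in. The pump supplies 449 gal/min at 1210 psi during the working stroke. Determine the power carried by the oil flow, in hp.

W ≈ 317 hp

Hydraulic power = P × Q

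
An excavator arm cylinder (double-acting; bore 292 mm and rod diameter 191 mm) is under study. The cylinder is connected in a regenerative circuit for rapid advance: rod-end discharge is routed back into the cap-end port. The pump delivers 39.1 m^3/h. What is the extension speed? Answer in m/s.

v ≈ 0.379 m/s

In regeneration the rod-end outflow joins the pump flow into the cap end, so the net volume the pump must supply per unit advance equals the rod cross-section area.
Rod cross-section A_rod = π/4 × (191 mm)² = 28650 mm^2
v = Q_pump / A_rod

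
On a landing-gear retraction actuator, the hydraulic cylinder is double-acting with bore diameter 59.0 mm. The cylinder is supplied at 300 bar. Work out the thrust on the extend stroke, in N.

F ≈ 82000 N

Cap-side area A_cap = π/4 × (59.0 mm)² = 2734 mm^2
F = P × A_cap = 300 bar × A_cap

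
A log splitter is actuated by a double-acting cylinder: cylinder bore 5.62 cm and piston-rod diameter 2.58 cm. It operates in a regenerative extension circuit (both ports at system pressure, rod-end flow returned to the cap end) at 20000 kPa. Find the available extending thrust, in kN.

With equal pressure on both faces, forces on the annular region cancel; the net push is pressure × rod cross-section.
Rod cross-section A_rod = π/4 × (2.58 cm)² = 5.228 cm^2
F = P × A_rod

F ≈ 10.5 kN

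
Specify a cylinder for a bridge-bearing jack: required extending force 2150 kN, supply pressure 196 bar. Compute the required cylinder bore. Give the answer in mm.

Extension force acts on the full piston face: F = P × (π/4)D².
D = √(4F / (πP)) = √(4 × 2150 kN / (π × 196 bar))

D ≈ 374 mm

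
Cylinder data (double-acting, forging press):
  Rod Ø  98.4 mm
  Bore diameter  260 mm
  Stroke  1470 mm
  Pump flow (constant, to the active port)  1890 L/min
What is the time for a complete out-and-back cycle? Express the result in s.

Cap-side area A_cap = π/4 × (260 mm)² = 53090 mm^2
Rod-side annular area A_ann = π/4 × (260² − 98.4²) = 45490 mm^2
t_ext = A_cap·L/Q = 2.478 s
t_ret = A_ann·L/Q = 2.123 s
t_cycle = t_ext + t_ret

t ≈ 4.60 s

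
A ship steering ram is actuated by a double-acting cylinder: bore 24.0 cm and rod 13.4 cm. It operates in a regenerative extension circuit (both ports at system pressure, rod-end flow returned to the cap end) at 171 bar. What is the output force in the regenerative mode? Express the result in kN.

F ≈ 241 kN

With equal pressure on both faces, forces on the annular region cancel; the net push is pressure × rod cross-section.
Rod cross-section A_rod = π/4 × (13.4 cm)² = 141.0 cm^2
F = P × A_rod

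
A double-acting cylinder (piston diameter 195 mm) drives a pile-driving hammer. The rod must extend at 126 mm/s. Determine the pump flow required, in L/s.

Q ≈ 3.76 L/s

Cap-side area A_cap = π/4 × (195 mm)² = 29860 mm^2
Q = A × v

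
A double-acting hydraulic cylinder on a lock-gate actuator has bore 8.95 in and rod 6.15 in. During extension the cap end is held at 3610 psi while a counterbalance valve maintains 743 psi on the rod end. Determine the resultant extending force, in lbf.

Cap-side area A_cap = π/4 × (8.95 in)² = 62.91 in^2
Rod-side annular area A_ann = π/4 × (8.95² − 6.15²) = 33.21 in^2
Net thrust = P_cap·A_cap − P_rod·A_ann = 2.271e5 lbf − 24670 lbf

F ≈ 2.02e5 lbf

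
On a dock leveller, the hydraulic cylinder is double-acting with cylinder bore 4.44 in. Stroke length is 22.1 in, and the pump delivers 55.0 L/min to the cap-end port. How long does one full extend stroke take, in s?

t ≈ 6.12 s

Cap-side area A_cap = π/4 × (4.44 in)² = 15.48 in^2
Swept volume V = A × L; t = V / Q = A·L / Q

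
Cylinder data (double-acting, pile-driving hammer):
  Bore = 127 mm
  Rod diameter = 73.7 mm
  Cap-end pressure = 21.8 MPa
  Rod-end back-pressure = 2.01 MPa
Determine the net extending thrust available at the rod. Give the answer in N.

F ≈ 2.59e5 N

Cap-side area A_cap = π/4 × (127 mm)² = 12670 mm^2
Rod-side annular area A_ann = π/4 × (127² − 73.7²) = 8402 mm^2
Net thrust = P_cap·A_cap − P_rod·A_ann = 2.762e5 N − 16890 N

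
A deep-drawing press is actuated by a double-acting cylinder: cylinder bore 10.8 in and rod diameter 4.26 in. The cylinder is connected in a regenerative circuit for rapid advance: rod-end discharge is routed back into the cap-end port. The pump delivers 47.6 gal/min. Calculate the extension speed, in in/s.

v ≈ 12.9 in/s

In regeneration the rod-end outflow joins the pump flow into the cap end, so the net volume the pump must supply per unit advance equals the rod cross-section area.
Rod cross-section A_rod = π/4 × (4.26 in)² = 14.25 in^2
v = Q_pump / A_rod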